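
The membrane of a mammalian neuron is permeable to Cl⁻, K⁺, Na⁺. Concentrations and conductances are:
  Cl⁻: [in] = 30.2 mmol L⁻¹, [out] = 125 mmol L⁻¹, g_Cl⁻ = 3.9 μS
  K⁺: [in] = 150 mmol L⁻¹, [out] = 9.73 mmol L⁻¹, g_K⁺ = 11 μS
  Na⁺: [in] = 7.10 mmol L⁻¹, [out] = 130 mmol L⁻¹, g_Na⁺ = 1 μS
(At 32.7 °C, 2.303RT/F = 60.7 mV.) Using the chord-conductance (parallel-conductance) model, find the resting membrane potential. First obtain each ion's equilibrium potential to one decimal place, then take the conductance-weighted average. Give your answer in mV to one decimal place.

-54.2 mV

E_Cl⁻ = (60.7/-1)·log₁₀(125/30.2) = -37.4 mV
E_K⁺ = (60.7/1)·log₁₀(9.73/150) = -72.1 mV
E_Na⁺ = (60.7/1)·log₁₀(130/7.10) = 76.6 mV
Vm = (Σ gᵢEᵢ)/(Σ gᵢ) = (3.9·-37.4 + 11·-72.1 + 1·76.6) / (3.9 + 11 + 1)
= -862.36 / 15.9 = -54.24 mV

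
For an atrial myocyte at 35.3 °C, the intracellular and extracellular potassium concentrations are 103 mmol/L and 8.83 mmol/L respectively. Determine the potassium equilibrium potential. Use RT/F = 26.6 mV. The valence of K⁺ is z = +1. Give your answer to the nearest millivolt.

E = (26.6/z) · ln([K⁺]_out/[K⁺]_in) with z = +1.
= (26.6/1) · ln(8.83/103) = 26.60 · ln(0.08573)
= 26.60 · (-2.4566) = -65.34 mV

-65 mV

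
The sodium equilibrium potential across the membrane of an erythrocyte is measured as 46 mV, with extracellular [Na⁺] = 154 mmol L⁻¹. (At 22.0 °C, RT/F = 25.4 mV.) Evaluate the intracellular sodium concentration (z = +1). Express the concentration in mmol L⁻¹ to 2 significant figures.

Nernst: E = (25.4/1) · ln([out]/[in]), so ln([out]/[in]) = 46.0 × 1 / 25.4 = 1.8110.
[out]/[in] = e^(1.8110) = 6.117.
[in] = 154 / 6.117 = 25.18 mmol L⁻¹.

25 mmol L⁻¹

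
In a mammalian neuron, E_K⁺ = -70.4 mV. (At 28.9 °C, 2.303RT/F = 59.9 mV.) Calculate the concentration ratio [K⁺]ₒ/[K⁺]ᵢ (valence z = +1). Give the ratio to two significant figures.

0.067

log₁₀([out]/[in]) = E·z/(59.9) = -70.4 × 1 / 59.9 = -1.1753
[out]/[in] = 10^(-1.1753) = 0.06679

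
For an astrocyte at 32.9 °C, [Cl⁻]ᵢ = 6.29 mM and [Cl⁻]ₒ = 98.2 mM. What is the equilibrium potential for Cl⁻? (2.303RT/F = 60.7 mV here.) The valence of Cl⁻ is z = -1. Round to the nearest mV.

E = (60.7/z) · log₁₀([Cl⁻]_out/[Cl⁻]_in) with z = -1.
For an anion, dividing by z = -1 reverses the sign.
= (60.7/-1) · log₁₀(98.2/6.29) = -60.70 · log₁₀(15.61)
= -60.70 · (1.1935) = -72.44 mV

-72 mV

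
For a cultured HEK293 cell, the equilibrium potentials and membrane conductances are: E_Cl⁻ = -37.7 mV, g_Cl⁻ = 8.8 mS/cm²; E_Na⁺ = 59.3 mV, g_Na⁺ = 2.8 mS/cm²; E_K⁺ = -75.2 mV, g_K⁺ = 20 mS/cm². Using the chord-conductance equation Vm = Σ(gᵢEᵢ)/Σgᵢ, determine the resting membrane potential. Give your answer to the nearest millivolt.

Σ gᵢEᵢ = 8.8·(-37.7) + 2.8·(59.3) + 20·(-75.2) = -1669.72
Σ gᵢ = 8.8 + 2.8 + 20 = 31.6
Vm = -1669.72 / 31.6 = -52.84 mV

-53 mV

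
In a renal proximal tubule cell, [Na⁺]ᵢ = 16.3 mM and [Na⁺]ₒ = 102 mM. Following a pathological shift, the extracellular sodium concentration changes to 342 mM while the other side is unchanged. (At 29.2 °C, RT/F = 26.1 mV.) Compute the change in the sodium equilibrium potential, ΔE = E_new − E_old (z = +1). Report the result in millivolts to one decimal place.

E_old = (26.1/1)·ln(102/16.3) = 47.86 mV
E_new = (26.1/1)·ln(342/16.3) = 79.44 mV
ΔE = 79.44 − (47.86) = 31.58 mV

31.6 mV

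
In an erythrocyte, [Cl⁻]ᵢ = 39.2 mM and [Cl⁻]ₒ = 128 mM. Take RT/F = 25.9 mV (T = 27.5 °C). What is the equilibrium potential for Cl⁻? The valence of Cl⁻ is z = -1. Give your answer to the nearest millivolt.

E = (25.9/z) · ln([Cl⁻]_out/[Cl⁻]_in) with z = -1.
For an anion, dividing by z = -1 reverses the sign.
= (25.9/-1) · ln(128/39.2) = -25.90 · ln(3.265)
= -25.90 · (1.1834) = -30.65 mV

-31 mV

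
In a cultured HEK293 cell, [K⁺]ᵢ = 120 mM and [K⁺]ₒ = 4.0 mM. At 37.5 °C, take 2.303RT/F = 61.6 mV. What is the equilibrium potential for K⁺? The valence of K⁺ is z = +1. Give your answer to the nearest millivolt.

E = (61.6/z) · log₁₀([K⁺]_out/[K⁺]_in) with z = +1.
= (61.6/1) · log₁₀(4.0/120) = 61.60 · log₁₀(0.03333)
= 61.60 · (-1.4771) = -90.99 mV

-91 mV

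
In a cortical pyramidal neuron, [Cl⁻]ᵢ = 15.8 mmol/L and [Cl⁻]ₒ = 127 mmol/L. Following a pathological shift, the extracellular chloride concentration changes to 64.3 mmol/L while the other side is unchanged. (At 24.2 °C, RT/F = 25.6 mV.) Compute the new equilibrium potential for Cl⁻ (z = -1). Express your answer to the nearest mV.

After the shift: [Cl⁻]_out = 64.3, [Cl⁻]_in = 15.8 mmol/L.
E_new = (25.6/-1)·ln(64.3/15.8) = -25.60 · (1.4035) = -35.93 mV

-36 mV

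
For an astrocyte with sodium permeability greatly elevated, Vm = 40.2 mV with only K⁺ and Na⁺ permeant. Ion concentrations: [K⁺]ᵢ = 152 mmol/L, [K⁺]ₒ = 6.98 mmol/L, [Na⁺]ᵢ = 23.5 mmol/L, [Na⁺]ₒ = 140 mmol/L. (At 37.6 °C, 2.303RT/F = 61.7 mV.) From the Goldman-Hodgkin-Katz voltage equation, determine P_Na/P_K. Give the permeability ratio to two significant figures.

19

Let α = P_Na/P_K. GHK: Vm = 61.7·log₁₀[(Kₒ + α·Naₒ)/(Kᵢ + α·Naᵢ)].
10^(Vm/61.7) = 10^(40.2/61.7) = 4.4827
So 4.4827·(Kᵢ + α·Naᵢ) = Kₒ + α·Naₒ → α = (4.4827·152.0 − 6.98) / (140.0 − 4.4827·23.5)
α = (681.4 − 6.98) / (140.0 − 105.3) = 674.4/34.66 = 19.46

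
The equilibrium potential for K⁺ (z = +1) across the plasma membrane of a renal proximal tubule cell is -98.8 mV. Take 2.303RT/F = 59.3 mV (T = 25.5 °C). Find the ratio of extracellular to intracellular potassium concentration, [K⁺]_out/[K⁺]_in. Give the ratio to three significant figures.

log₁₀([out]/[in]) = E·z/(59.3) = -98.8 × 1 / 59.3 = -1.6661
[out]/[in] = 10^(-1.6661) = 0.02157

0.0216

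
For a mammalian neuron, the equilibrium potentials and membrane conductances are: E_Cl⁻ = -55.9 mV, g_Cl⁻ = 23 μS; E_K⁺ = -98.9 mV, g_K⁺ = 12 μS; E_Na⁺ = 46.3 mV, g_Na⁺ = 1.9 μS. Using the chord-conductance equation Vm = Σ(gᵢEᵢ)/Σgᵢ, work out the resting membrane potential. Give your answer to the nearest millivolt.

Σ gᵢEᵢ = 23·(-55.9) + 12·(-98.9) + 1.9·(46.3) = -2384.53
Σ gᵢ = 23 + 12 + 1.9 = 36.9
Vm = -2384.53 / 36.9 = -64.62 mV

-65 mV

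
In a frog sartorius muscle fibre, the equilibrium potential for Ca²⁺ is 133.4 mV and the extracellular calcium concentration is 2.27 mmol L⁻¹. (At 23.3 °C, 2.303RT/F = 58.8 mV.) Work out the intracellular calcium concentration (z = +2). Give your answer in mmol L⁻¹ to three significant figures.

0.0000659 mmol L⁻¹

Nernst: E = (58.8/2) · log₁₀([out]/[in]), so log₁₀([out]/[in]) = 133.4 × 2 / 58.8 = 4.5374.
[out]/[in] = 10^(4.5374) = 3.447e+04.
[in] = 2.27 / 3.447e+04 = 6.586e-05 mmol L⁻¹.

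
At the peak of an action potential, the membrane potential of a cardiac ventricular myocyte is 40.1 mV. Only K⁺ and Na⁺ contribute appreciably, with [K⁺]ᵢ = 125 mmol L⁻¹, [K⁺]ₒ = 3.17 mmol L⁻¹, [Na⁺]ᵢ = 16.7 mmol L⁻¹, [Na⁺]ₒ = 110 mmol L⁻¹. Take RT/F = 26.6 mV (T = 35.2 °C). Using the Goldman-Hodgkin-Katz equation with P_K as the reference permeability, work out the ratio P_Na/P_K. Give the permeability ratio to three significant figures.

Let α = P_Na/P_K. GHK: Vm = 26.6·ln[(Kₒ + α·Naₒ)/(Kᵢ + α·Naᵢ)].
e^(Vm/26.6) = e^(40.1/26.6) = 4.5155
So 4.5155·(Kᵢ + α·Naᵢ) = Kₒ + α·Naₒ → α = (4.5155·125.0 − 3.17) / (110.0 − 4.5155·16.7)
α = (564.4 − 3.17) / (110.0 − 75.41) = 561.3/34.59 = 16.23

16.2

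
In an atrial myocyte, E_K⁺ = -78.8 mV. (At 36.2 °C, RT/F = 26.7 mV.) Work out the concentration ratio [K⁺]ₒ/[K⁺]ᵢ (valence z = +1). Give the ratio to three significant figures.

ln([out]/[in]) = E·z/(26.7) = -78.8 × 1 / 26.7 = -2.9513
[out]/[in] = e^(-2.9513) = 0.05227

0.0523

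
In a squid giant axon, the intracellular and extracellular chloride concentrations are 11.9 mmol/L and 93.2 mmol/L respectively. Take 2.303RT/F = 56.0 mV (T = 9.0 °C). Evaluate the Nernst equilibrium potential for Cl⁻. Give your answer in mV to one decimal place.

E = (56.0/z) · log₁₀([Cl⁻]_out/[Cl⁻]_in) with z = -1.
For an anion, dividing by z = -1 reverses the sign.
= (56.0/-1) · log₁₀(93.2/11.9) = -56.00 · log₁₀(7.832)
= -56.00 · (0.8939) = -50.06 mV

-50.1 mV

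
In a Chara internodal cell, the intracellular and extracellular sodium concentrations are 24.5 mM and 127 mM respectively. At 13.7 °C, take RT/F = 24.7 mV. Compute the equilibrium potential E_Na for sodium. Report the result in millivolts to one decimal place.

E = (24.7/z) · ln([Na⁺]_out/[Na⁺]_in) with z = +1.
= (24.7/1) · ln(127/24.5) = 24.70 · ln(5.184)
= 24.70 · (1.6455) = 40.64 mV

40.6 mV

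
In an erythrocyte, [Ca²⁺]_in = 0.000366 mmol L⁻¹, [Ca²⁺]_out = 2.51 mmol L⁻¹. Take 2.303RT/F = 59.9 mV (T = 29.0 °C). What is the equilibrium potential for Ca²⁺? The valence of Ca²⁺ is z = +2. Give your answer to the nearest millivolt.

115 mV

E = (59.9/z) · log₁₀([Ca²⁺]_out/[Ca²⁺]_in) with z = +2.
= (59.9/2) · log₁₀(2.51/0.000366) = 29.95 · log₁₀(6858)
= 29.95 · (3.8362) = 114.89 mV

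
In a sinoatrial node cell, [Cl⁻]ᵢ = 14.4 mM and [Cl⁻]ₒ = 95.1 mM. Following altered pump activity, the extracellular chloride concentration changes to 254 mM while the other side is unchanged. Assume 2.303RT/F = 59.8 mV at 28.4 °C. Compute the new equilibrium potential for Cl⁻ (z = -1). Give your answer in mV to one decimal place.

-74.5 mV

After the shift: [Cl⁻]_out = 254, [Cl⁻]_in = 14.4 mM.
E_new = (59.8/-1)·log₁₀(254/14.4) = -59.80 · (1.2465) = -74.54 mV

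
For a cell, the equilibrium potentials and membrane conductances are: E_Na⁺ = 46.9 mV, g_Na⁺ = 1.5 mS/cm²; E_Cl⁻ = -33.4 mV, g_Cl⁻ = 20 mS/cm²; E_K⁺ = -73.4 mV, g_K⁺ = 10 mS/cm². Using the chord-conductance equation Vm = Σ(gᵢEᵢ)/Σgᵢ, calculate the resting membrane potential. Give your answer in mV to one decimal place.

-42.3 mV

Σ gᵢEᵢ = 1.5·(46.9) + 20·(-33.4) + 10·(-73.4) = -1331.65
Σ gᵢ = 1.5 + 20 + 10 = 31.5
Vm = -1331.65 / 31.5 = -42.27 mV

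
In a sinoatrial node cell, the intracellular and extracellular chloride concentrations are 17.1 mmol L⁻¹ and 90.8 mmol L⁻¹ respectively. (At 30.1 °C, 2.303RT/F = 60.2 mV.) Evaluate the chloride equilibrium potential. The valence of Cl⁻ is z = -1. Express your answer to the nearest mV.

E = (60.2/z) · log₁₀([Cl⁻]_out/[Cl⁻]_in) with z = -1.
For an anion, dividing by z = -1 reverses the sign.
= (60.2/-1) · log₁₀(90.8/17.1) = -60.20 · log₁₀(5.31)
= -60.20 · (0.7251) = -43.65 mV

-44 mV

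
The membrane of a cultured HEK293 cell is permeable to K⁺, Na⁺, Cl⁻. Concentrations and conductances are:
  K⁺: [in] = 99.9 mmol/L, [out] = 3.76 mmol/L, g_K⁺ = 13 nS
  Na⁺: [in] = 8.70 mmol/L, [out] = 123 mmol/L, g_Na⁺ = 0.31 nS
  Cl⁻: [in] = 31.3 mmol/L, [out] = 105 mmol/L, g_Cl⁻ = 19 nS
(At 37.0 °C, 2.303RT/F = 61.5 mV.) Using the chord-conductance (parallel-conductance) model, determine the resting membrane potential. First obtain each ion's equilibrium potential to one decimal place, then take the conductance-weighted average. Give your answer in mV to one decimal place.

E_K⁺ = (61.5/1)·log₁₀(3.76/99.9) = -87.6 mV
E_Na⁺ = (61.5/1)·log₁₀(123/8.70) = 70.7 mV
E_Cl⁻ = (61.5/-1)·log₁₀(105/31.3) = -32.3 mV
Vm = (Σ gᵢEᵢ)/(Σ gᵢ) = (13·-87.6 + 0.31·70.7 + 19·-32.3) / (13 + 0.31 + 19)
= -1730.58 / 32.31 = -53.56 mV

-53.6 mV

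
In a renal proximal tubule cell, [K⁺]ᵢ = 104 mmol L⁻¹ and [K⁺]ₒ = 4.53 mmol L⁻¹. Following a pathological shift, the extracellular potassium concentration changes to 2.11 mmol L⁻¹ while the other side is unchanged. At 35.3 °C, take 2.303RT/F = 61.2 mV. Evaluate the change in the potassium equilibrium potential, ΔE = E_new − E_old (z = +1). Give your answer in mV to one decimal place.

-20.3 mV

E_old = (61.2/1)·log₁₀(4.53/104) = -83.29 mV
E_new = (61.2/1)·log₁₀(2.11/104) = -103.60 mV
ΔE = -103.60 − (-83.29) = -20.31 mV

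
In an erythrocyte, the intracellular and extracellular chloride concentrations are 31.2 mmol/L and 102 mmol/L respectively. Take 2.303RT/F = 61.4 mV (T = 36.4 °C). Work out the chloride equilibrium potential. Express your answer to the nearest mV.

E = (61.4/z) · log₁₀([Cl⁻]_out/[Cl⁻]_in) with z = -1.
For an anion, dividing by z = -1 reverses the sign.
= (61.4/-1) · log₁₀(102/31.2) = -61.40 · log₁₀(3.269)
= -61.40 · (0.5144) = -31.59 mV

-32 mV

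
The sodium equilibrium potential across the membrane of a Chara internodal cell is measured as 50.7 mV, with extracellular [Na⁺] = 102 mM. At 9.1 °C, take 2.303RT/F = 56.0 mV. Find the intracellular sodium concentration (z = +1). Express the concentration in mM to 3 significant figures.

12.7 mM

Nernst: E = (56.0/1) · log₁₀([out]/[in]), so log₁₀([out]/[in]) = 50.7 × 1 / 56.0 = 0.9054.
[out]/[in] = 10^(0.9054) = 8.042.
[in] = 102 / 8.042 = 12.68 mM.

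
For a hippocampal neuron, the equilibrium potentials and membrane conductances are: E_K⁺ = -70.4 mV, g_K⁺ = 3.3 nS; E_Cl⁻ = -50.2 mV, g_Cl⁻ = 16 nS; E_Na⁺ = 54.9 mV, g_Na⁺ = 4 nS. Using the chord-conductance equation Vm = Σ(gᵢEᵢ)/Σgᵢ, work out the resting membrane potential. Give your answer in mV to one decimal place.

Σ gᵢEᵢ = 3.3·(-70.4) + 16·(-50.2) + 4·(54.9) = -815.92
Σ gᵢ = 3.3 + 16 + 4 = 23.3
Vm = -815.92 / 23.3 = -35.02 mV

-35.0 mV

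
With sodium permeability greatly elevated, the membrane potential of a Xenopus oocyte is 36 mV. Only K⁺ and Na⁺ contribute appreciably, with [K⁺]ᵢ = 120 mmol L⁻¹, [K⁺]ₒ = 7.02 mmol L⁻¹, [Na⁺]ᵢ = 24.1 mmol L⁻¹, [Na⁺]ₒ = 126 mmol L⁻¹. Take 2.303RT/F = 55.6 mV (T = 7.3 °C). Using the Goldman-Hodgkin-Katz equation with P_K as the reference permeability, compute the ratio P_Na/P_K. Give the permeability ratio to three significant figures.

Let α = P_Na/P_K. GHK: Vm = 55.6·log₁₀[(Kₒ + α·Naₒ)/(Kᵢ + α·Naᵢ)].
10^(Vm/55.6) = 10^(36.0/55.6) = 4.441
So 4.441·(Kᵢ + α·Naᵢ) = Kₒ + α·Naₒ → α = (4.441·120.0 − 7.02) / (126.0 − 4.441·24.1)
α = (532.9 − 7.02) / (126.0 − 107) = 525.9/18.97 = 27.72

27.7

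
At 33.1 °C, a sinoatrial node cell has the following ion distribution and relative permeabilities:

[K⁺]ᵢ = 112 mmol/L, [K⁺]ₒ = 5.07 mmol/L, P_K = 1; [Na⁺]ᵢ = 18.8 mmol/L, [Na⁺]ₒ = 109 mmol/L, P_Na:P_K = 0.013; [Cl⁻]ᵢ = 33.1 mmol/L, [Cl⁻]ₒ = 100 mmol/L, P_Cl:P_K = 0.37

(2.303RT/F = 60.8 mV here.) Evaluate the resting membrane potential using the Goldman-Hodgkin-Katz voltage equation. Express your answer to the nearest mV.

Vm = 60.8 · log₁₀[(Σ P·[cation]ₒ + Σ P·[anion]ᵢ) / (Σ P·[cation]ᵢ + Σ P·[anion]ₒ)]
Numerator = 1×5.07 + 0.013×109 + 0.37×33.1 = 18.73
Denominator = 1×112 + 0.013×18.8 + 0.37×100 = 149.2
Vm = 60.8 · log₁₀(0.12553) = 60.8 × (-0.9013) = -54.80 mV

-55 mV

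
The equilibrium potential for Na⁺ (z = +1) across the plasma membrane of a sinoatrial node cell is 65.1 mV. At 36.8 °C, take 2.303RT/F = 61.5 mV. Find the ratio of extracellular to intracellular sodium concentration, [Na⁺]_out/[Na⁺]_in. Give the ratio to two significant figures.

log₁₀([out]/[in]) = E·z/(61.5) = 65.1 × 1 / 61.5 = 1.0585
[out]/[in] = 10^(1.0585) = 11.44

11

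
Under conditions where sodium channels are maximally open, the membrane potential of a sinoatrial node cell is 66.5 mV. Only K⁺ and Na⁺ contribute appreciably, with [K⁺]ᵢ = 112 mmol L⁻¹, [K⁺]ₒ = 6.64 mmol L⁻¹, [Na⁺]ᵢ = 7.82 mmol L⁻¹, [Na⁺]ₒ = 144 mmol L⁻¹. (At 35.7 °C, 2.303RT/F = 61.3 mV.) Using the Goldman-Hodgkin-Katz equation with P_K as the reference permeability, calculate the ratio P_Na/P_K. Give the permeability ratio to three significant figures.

27.7

Let α = P_Na/P_K. GHK: Vm = 61.3·log₁₀[(Kₒ + α·Naₒ)/(Kᵢ + α·Naᵢ)].
10^(Vm/61.3) = 10^(66.5/61.3) = 12.157
So 12.157·(Kᵢ + α·Naᵢ) = Kₒ + α·Naₒ → α = (12.157·112.0 − 6.64) / (144.0 − 12.157·7.82)
α = (1362 − 6.64) / (144.0 − 95.07) = 1355/48.93 = 27.69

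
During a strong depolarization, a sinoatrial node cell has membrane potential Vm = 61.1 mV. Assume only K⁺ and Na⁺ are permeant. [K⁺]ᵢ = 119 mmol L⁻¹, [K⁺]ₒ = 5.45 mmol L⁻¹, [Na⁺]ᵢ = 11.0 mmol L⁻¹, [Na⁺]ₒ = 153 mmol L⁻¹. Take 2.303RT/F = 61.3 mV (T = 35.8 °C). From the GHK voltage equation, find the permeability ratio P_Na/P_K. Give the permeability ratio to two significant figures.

Let α = P_Na/P_K. GHK: Vm = 61.3·log₁₀[(Kₒ + α·Naₒ)/(Kᵢ + α·Naᵢ)].
10^(Vm/61.3) = 10^(61.1/61.3) = 9.9252
So 9.9252·(Kᵢ + α·Naᵢ) = Kₒ + α·Naₒ → α = (9.9252·119.0 − 5.45) / (153.0 − 9.9252·11.0)
α = (1181 − 5.45) / (153.0 − 109.2) = 1176/43.82 = 26.83

27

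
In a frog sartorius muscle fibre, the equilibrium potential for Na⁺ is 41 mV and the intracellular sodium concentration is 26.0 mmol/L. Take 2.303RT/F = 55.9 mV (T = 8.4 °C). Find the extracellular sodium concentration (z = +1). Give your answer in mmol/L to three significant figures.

Nernst: E = (55.9/1) · log₁₀([out]/[in]), so log₁₀([out]/[in]) = 41.0 × 1 / 55.9 = 0.7335.
[out]/[in] = 10^(0.7335) = 5.413.
[out] = 5.413 × 26.0 = 140.7 mmol/L.

141 mmol/L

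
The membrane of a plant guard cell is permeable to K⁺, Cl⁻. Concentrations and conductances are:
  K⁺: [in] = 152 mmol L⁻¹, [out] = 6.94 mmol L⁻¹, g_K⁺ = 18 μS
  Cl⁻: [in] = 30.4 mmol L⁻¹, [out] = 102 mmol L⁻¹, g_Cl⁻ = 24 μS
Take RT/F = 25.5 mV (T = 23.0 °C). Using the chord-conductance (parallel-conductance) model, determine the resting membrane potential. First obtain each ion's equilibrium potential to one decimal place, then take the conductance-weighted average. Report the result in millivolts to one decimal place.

E_K⁺ = (25.5/1)·ln(6.94/152) = -78.7 mV
E_Cl⁻ = (25.5/-1)·ln(102/30.4) = -30.9 mV
Vm = (Σ gᵢEᵢ)/(Σ gᵢ) = (18·-78.7 + 24·-30.9) / (18 + 24)
= -2158.20 / 42 = -51.39 mV

-51.4 mV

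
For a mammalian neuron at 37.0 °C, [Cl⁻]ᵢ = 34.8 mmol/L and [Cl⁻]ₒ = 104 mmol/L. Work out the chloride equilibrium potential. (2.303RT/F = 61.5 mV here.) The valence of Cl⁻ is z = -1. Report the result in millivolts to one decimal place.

E = (61.5/z) · log₁₀([Cl⁻]_out/[Cl⁻]_in) with z = -1.
For an anion, dividing by z = -1 reverses the sign.
= (61.5/-1) · log₁₀(104/34.8) = -61.50 · log₁₀(2.989)
= -61.50 · (0.4755) = -29.24 mV

-29.2 mV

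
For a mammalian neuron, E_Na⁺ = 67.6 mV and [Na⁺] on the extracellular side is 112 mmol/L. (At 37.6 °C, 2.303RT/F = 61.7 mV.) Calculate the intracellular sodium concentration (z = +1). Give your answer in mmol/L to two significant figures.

Nernst: E = (61.7/1) · log₁₀([out]/[in]), so log₁₀([out]/[in]) = 67.6 × 1 / 61.7 = 1.0956.
[out]/[in] = 10^(1.0956) = 12.46.
[in] = 112 / 12.46 = 8.987 mmol/L.

9.0 mmol/L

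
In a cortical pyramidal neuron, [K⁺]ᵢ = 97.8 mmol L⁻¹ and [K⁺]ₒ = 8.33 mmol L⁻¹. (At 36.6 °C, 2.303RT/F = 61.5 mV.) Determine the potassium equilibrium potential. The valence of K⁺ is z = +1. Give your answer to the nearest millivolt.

E = (61.5/z) · log₁₀([K⁺]_out/[K⁺]_in) with z = +1.
= (61.5/1) · log₁₀(8.33/97.8) = 61.50 · log₁₀(0.08517)
= 61.50 · (-1.0697) = -65.79 mV

-66 mV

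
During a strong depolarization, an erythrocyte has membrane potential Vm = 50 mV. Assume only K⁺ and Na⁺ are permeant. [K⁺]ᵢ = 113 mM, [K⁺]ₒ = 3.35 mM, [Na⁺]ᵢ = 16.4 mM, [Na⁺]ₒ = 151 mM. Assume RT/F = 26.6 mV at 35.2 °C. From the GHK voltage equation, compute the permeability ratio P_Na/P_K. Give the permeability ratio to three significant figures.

16.9

Let α = P_Na/P_K. GHK: Vm = 26.6·ln[(Kₒ + α·Naₒ)/(Kᵢ + α·Naᵢ)].
e^(Vm/26.6) = e^(50.0/26.6) = 6.5515
So 6.5515·(Kᵢ + α·Naᵢ) = Kₒ + α·Naₒ → α = (6.5515·113.0 − 3.35) / (151.0 − 6.5515·16.4)
α = (740.3 − 3.35) / (151.0 − 107.4) = 737/43.55 = 16.92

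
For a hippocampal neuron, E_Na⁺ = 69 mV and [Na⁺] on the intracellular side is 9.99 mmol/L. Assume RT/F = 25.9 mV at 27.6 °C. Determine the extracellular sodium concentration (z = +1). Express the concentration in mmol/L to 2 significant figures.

Nernst: E = (25.9/1) · ln([out]/[in]), so ln([out]/[in]) = 69.0 × 1 / 25.9 = 2.6641.
[out]/[in] = e^(2.6641) = 14.35.
[out] = 14.35 × 9.99 = 143.4 mmol/L.

140 mmol/L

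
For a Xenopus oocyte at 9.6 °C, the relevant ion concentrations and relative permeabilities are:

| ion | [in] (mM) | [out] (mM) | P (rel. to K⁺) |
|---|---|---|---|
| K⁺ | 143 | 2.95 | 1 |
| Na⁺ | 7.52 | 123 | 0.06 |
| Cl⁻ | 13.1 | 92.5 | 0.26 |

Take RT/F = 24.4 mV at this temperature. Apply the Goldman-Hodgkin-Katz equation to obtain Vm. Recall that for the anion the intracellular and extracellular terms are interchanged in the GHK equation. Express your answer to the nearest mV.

-61 mV

Vm = 24.4 · ln[(Σ P·[cation]ₒ + Σ P·[anion]ᵢ) / (Σ P·[cation]ᵢ + Σ P·[anion]ₒ)]
Numerator = 1×2.95 + 0.06×123 + 0.26×13.1 = 13.74
Denominator = 1×143 + 0.06×7.52 + 0.26×92.5 = 167.5
Vm = 24.4 · ln(0.082005) = 24.4 × (-2.5010) = -61.02 mV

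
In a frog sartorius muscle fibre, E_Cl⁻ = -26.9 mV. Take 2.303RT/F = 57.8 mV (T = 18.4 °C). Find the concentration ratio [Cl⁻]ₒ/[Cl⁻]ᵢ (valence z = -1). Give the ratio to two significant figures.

2.9

log₁₀([out]/[in]) = E·z/(57.8) = -26.9 × -1 / 57.8 = 0.4654
[out]/[in] = 10^(0.4654) = 2.92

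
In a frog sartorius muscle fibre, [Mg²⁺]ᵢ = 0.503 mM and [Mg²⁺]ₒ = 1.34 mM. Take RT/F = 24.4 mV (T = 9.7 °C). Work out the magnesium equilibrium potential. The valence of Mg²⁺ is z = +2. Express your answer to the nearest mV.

12 mV

E = (24.4/z) · ln([Mg²⁺]_out/[Mg²⁺]_in) with z = +2.
= (24.4/2) · ln(1.34/0.503) = 12.20 · ln(2.664)
= 12.20 · (0.9798) = 11.95 mV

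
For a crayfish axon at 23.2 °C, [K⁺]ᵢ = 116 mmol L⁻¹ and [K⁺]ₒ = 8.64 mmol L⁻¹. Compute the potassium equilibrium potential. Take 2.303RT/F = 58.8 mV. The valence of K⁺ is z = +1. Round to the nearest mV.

E = (58.8/z) · log₁₀([K⁺]_out/[K⁺]_in) with z = +1.
= (58.8/1) · log₁₀(8.64/116) = 58.80 · log₁₀(0.07448)
= 58.80 · (-1.1279) = -66.32 mV

-66 mV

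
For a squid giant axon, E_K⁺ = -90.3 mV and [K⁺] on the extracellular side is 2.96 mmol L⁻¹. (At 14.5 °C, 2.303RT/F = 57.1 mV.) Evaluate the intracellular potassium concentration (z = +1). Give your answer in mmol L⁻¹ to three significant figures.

113 mmol L⁻¹

Nernst: E = (57.1/1) · log₁₀([out]/[in]), so log₁₀([out]/[in]) = -90.3 × 1 / 57.1 = -1.5814.
[out]/[in] = 10^(-1.5814) = 0.02622.
[in] = 2.96 / 0.02622 = 112.9 mmol L⁻¹.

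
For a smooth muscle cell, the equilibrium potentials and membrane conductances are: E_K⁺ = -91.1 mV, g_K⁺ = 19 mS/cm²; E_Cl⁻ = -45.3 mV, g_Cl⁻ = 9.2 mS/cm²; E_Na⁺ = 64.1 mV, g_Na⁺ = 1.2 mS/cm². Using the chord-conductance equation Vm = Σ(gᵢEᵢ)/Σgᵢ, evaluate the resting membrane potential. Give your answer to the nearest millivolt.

Σ gᵢEᵢ = 19·(-91.1) + 9.2·(-45.3) + 1.2·(64.1) = -2070.74
Σ gᵢ = 19 + 9.2 + 1.2 = 29.4
Vm = -2070.74 / 29.4 = -70.43 mV

-70 mV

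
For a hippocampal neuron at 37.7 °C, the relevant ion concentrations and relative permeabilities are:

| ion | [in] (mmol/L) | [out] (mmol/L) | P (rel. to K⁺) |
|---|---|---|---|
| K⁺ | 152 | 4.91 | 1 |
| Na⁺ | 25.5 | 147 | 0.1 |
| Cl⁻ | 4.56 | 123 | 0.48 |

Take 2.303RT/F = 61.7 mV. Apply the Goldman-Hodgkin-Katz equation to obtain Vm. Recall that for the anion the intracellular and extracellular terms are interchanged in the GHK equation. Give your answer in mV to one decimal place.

-61.2 mV

Vm = 61.7 · log₁₀[(Σ P·[cation]ₒ + Σ P·[anion]ᵢ) / (Σ P·[cation]ᵢ + Σ P·[anion]ₒ)]
Numerator = 1×4.91 + 0.1×147 + 0.48×4.56 = 21.8
Denominator = 1×152 + 0.1×25.5 + 0.48×123 = 213.6
Vm = 61.7 · log₁₀(0.10206) = 61.7 × (-0.9911) = -61.15 mV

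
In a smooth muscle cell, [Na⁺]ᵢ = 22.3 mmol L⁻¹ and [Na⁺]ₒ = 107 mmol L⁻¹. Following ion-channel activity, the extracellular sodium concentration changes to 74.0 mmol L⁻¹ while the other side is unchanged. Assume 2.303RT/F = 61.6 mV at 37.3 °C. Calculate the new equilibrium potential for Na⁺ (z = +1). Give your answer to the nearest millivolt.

After the shift: [Na⁺]_out = 74.0, [Na⁺]_in = 22.3 mmol L⁻¹.
E_new = (61.6/1)·log₁₀(74.0/22.3) = 61.60 · (0.5209) = 32.09 mV

32 mV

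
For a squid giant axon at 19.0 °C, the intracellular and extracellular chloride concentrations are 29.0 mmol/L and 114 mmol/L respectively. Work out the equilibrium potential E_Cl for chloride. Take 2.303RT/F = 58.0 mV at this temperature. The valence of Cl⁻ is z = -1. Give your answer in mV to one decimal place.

-34.5 mV

E = (58.0/z) · log₁₀([Cl⁻]_out/[Cl⁻]_in) with z = -1.
For an anion, dividing by z = -1 reverses the sign.
= (58.0/-1) · log₁₀(114/29.0) = -58.00 · log₁₀(3.931)
= -58.00 · (0.5945) = -34.48 mV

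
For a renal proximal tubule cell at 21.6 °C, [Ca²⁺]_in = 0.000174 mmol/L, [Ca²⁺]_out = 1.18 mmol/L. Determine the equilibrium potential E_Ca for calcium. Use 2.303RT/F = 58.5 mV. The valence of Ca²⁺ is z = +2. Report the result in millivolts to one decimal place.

112.1 mV

E = (58.5/z) · log₁₀([Ca²⁺]_out/[Ca²⁺]_in) with z = +2.
= (58.5/2) · log₁₀(1.18/0.000174) = 29.25 · log₁₀(6782)
= 29.25 · (3.8313) = 112.07 mV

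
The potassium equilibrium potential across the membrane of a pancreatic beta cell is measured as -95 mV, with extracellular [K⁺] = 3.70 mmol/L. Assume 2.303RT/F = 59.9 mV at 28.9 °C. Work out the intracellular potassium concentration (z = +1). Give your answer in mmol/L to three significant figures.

143 mmol/L

Nernst: E = (59.9/1) · log₁₀([out]/[in]), so log₁₀([out]/[in]) = -95.0 × 1 / 59.9 = -1.5860.
[out]/[in] = 10^(-1.5860) = 0.02594.
[in] = 3.70 / 0.02594 = 142.6 mmol/L.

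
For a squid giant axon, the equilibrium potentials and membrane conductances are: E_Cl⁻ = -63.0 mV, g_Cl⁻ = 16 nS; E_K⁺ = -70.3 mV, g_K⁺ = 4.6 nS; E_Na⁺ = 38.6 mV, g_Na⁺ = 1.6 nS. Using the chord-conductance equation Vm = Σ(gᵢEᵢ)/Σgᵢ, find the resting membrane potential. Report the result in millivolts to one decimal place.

-57.2 mV

Σ gᵢEᵢ = 16·(-63.0) + 4.6·(-70.3) + 1.6·(38.6) = -1269.62
Σ gᵢ = 16 + 4.6 + 1.6 = 22.2
Vm = -1269.62 / 22.2 = -57.19 mV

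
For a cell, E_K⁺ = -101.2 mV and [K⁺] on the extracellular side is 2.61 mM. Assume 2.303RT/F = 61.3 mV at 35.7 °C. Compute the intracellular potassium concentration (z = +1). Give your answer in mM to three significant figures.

Nernst: E = (61.3/1) · log₁₀([out]/[in]), so log₁₀([out]/[in]) = -101.2 × 1 / 61.3 = -1.6509.
[out]/[in] = 10^(-1.6509) = 0.02234.
[in] = 2.61 / 0.02234 = 116.8 mM.

117 mM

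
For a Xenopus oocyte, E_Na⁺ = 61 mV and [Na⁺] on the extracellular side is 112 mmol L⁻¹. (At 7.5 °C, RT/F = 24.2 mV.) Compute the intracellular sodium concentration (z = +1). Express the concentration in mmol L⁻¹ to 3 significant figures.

9.01 mmol L⁻¹

Nernst: E = (24.2/1) · ln([out]/[in]), so ln([out]/[in]) = 61.0 × 1 / 24.2 = 2.5207.
[out]/[in] = e^(2.5207) = 12.44.
[in] = 112 / 12.44 = 9.006 mmol L⁻¹.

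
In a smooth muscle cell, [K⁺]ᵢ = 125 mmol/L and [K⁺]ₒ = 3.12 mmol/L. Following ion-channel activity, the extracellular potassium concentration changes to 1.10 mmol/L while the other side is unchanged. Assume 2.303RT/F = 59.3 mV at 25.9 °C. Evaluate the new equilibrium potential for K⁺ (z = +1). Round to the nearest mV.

-122 mV

After the shift: [K⁺]_out = 1.10, [K⁺]_in = 125 mmol/L.
E_new = (59.3/1)·log₁₀(1.10/125) = 59.30 · (-2.0555) = -121.89 mV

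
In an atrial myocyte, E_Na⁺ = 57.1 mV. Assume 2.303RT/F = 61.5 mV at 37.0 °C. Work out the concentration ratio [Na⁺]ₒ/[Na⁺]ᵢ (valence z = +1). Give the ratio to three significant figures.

8.48

log₁₀([out]/[in]) = E·z/(61.5) = 57.1 × 1 / 61.5 = 0.9285
[out]/[in] = 10^(0.9285) = 8.481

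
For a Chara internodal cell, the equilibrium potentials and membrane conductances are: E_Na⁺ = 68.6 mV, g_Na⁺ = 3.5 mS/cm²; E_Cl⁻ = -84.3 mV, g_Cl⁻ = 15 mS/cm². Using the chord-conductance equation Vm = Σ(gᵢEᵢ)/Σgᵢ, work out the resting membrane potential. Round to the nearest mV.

-55 mV

Σ gᵢEᵢ = 3.5·(68.6) + 15·(-84.3) = -1024.40
Σ gᵢ = 3.5 + 15 = 18.5
Vm = -1024.40 / 18.5 = -55.37 mV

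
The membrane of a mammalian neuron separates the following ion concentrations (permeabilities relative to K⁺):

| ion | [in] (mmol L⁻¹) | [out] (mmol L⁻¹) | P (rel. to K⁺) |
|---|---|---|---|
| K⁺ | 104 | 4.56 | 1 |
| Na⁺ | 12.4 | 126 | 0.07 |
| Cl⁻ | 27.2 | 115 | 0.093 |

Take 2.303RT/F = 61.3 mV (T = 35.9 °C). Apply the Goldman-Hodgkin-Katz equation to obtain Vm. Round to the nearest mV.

Vm = 61.3 · log₁₀[(Σ P·[cation]ₒ + Σ P·[anion]ᵢ) / (Σ P·[cation]ᵢ + Σ P·[anion]ₒ)]
Numerator = 1×4.56 + 0.07×126 + 0.093×27.2 = 15.91
Denominator = 1×104 + 0.07×12.4 + 0.093×115 = 115.6
Vm = 61.3 · log₁₀(0.13767) = 61.3 × (-0.8612) = -52.79 mV

-53 mV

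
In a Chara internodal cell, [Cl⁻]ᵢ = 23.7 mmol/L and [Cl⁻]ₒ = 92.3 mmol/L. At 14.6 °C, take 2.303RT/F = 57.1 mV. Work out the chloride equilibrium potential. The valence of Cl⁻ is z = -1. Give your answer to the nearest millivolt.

E = (57.1/z) · log₁₀([Cl⁻]_out/[Cl⁻]_in) with z = -1.
For an anion, dividing by z = -1 reverses the sign.
= (57.1/-1) · log₁₀(92.3/23.7) = -57.10 · log₁₀(3.895)
= -57.10 · (0.5905) = -33.71 mV

-34 mV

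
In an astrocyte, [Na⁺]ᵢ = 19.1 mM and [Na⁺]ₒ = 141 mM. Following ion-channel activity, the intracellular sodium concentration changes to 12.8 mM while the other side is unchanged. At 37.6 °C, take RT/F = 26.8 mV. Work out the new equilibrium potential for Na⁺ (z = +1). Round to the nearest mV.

After the shift: [Na⁺]_out = 141, [Na⁺]_in = 12.8 mM.
E_new = (26.8/1)·ln(141/12.8) = 26.80 · (2.3993) = 64.30 mV

64 mV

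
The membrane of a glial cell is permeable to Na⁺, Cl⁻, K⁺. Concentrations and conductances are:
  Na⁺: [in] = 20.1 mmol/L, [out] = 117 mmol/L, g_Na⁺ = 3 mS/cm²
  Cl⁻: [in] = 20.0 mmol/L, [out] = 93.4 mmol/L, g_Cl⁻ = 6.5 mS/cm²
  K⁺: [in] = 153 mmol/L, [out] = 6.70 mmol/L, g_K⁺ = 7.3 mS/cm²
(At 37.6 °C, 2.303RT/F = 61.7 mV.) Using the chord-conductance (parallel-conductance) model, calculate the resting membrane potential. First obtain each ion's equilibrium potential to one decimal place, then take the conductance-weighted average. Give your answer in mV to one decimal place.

-44.0 mV

E_Na⁺ = (61.7/1)·log₁₀(117/20.1) = 47.2 mV
E_Cl⁻ = (61.7/-1)·log₁₀(93.4/20.0) = -41.3 mV
E_K⁺ = (61.7/1)·log₁₀(6.70/153) = -83.8 mV
Vm = (Σ gᵢEᵢ)/(Σ gᵢ) = (3·47.2 + 6.5·-41.3 + 7.3·-83.8) / (3 + 6.5 + 7.3)
= -738.59 / 16.8 = -43.96 mV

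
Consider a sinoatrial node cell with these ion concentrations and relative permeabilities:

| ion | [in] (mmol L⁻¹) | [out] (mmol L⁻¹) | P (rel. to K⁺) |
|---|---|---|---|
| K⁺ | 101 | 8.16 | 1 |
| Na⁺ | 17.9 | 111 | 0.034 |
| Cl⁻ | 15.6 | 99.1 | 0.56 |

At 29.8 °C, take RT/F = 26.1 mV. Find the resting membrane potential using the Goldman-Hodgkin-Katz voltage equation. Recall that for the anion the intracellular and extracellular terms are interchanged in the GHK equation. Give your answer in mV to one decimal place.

-52.9 mV

Vm = 26.1 · ln[(Σ P·[cation]ₒ + Σ P·[anion]ᵢ) / (Σ P·[cation]ᵢ + Σ P·[anion]ₒ)]
Numerator = 1×8.16 + 0.034×111 + 0.56×15.6 = 20.67
Denominator = 1×101 + 0.034×17.9 + 0.56×99.1 = 157.1
Vm = 26.1 · ln(0.13157) = 26.1 × (-2.0282) = -52.94 mV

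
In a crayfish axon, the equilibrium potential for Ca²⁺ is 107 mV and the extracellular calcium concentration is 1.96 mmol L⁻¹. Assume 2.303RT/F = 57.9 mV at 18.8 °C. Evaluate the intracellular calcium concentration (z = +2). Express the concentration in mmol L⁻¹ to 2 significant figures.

Nernst: E = (57.9/2) · log₁₀([out]/[in]), so log₁₀([out]/[in]) = 107.0 × 2 / 57.9 = 3.6960.
[out]/[in] = 10^(3.6960) = 4966.
[in] = 1.96 / 4966 = 0.0003947 mmol L⁻¹.

0.00039 mmol L⁻¹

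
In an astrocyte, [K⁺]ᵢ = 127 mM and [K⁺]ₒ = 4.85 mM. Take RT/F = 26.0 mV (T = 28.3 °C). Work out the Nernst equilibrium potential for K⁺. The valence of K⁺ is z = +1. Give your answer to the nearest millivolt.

-85 mV

E = (26.0/z) · ln([K⁺]_out/[K⁺]_in) with z = +1.
= (26.0/1) · ln(4.85/127) = 26.00 · ln(0.03819)
= 26.00 · (-3.2652) = -84.90 mV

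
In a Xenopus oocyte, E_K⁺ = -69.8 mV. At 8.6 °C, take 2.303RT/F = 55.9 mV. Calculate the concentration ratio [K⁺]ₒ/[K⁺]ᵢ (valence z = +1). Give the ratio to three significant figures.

log₁₀([out]/[in]) = E·z/(55.9) = -69.8 × 1 / 55.9 = -1.2487
[out]/[in] = 10^(-1.2487) = 0.05641

0.0564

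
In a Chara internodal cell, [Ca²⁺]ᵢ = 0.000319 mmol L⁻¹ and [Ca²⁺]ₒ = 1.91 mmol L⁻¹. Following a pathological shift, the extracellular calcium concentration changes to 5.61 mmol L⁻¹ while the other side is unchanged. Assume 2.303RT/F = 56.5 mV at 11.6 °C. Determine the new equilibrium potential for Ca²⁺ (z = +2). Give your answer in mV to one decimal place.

After the shift: [Ca²⁺]_out = 5.61, [Ca²⁺]_in = 0.000319 mmol L⁻¹.
E_new = (56.5/2)·log₁₀(5.61/0.000319) = 28.25 · (4.2452) = 119.93 mV

119.9 mV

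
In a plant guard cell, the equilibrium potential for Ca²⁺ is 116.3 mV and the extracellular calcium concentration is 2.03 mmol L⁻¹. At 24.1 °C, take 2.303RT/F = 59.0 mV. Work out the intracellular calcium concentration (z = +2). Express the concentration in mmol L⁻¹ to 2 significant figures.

Nernst: E = (59.0/2) · log₁₀([out]/[in]), so log₁₀([out]/[in]) = 116.3 × 2 / 59.0 = 3.9424.
[out]/[in] = 10^(3.9424) = 8757.
[in] = 2.03 / 8757 = 0.0002318 mmol L⁻¹.

0.00023 mmol L⁻¹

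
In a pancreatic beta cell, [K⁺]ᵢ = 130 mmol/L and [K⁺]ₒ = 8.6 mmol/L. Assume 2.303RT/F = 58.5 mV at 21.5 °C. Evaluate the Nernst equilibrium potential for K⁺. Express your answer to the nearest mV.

-69 mV

E = (58.5/z) · log₁₀([K⁺]_out/[K⁺]_in) with z = +1.
= (58.5/1) · log₁₀(8.6/130) = 58.50 · log₁₀(0.06615)
= 58.50 · (-1.1794) = -69.00 mV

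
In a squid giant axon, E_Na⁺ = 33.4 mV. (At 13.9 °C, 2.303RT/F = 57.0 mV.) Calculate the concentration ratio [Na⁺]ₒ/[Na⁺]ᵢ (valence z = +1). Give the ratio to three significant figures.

3.85

log₁₀([out]/[in]) = E·z/(57.0) = 33.4 × 1 / 57.0 = 0.5860
[out]/[in] = 10^(0.5860) = 3.854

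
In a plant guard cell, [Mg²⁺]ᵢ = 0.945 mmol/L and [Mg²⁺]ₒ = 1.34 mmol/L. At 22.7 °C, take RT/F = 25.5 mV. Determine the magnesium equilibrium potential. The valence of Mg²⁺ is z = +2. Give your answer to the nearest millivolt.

E = (25.5/z) · ln([Mg²⁺]_out/[Mg²⁺]_in) with z = +2.
= (25.5/2) · ln(1.34/0.945) = 12.75 · ln(1.418)
= 12.75 · (0.3492) = 4.45 mV

4 mV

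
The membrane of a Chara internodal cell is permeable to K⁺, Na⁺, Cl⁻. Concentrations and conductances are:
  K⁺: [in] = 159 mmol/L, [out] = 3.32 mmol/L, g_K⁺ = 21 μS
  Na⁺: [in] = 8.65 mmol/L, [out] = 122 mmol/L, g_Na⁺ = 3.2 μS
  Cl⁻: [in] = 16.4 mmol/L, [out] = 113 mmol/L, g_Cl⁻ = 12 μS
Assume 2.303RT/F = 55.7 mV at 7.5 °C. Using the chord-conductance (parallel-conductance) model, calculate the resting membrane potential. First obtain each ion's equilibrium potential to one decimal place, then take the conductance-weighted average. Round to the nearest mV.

E_K⁺ = (55.7/1)·log₁₀(3.32/159) = -93.6 mV
E_Na⁺ = (55.7/1)·log₁₀(122/8.65) = 64.0 mV
E_Cl⁻ = (55.7/-1)·log₁₀(113/16.4) = -46.7 mV
Vm = (Σ gᵢEᵢ)/(Σ gᵢ) = (21·-93.6 + 3.2·64.0 + 12·-46.7) / (21 + 3.2 + 12)
= -2321.20 / 36.2 = -64.12 mV

-64 mV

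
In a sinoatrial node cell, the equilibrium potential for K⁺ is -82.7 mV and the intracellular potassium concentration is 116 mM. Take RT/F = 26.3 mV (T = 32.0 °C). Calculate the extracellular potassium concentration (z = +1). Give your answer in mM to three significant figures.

Nernst: E = (26.3/1) · ln([out]/[in]), so ln([out]/[in]) = -82.7 × 1 / 26.3 = -3.1445.
[out]/[in] = e^(-3.1445) = 0.04309.
[out] = 0.04309 × 116 = 4.998 mM.

5.00 mM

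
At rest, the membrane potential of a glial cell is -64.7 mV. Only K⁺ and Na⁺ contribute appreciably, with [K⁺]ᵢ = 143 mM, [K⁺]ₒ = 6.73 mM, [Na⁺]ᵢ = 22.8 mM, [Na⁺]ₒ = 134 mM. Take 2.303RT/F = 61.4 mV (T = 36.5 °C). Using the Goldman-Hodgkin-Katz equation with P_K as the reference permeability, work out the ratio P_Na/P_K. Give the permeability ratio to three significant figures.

0.0447

Let α = P_Na/P_K. GHK: Vm = 61.4·log₁₀[(Kₒ + α·Naₒ)/(Kᵢ + α·Naᵢ)].
10^(Vm/61.4) = 10^(-64.7/61.4) = 0.08836
So 0.08836·(Kᵢ + α·Naᵢ) = Kₒ + α·Naₒ → α = (0.08836·143.0 − 6.73) / (134.0 − 0.08836·22.8)
α = (12.64 − 6.73) / (134.0 − 2.015) = 5.905/132 = 0.04474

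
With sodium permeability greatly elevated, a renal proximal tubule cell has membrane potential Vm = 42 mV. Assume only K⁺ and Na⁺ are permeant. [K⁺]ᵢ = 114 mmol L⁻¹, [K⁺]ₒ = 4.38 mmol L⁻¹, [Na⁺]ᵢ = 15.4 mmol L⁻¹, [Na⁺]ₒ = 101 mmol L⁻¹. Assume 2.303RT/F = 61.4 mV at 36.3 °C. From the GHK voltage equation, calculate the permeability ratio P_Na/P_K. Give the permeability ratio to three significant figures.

Let α = P_Na/P_K. GHK: Vm = 61.4·log₁₀[(Kₒ + α·Naₒ)/(Kᵢ + α·Naᵢ)].
10^(Vm/61.4) = 10^(42.0/61.4) = 4.831
So 4.831·(Kᵢ + α·Naᵢ) = Kₒ + α·Naₒ → α = (4.831·114.0 − 4.38) / (101.0 − 4.831·15.4)
α = (550.7 − 4.38) / (101.0 − 74.4) = 546.4/26.6 = 20.54

20.5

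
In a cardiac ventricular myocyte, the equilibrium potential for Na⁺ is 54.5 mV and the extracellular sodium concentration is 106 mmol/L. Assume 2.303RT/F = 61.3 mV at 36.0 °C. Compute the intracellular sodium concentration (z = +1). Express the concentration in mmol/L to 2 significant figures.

14 mmol/L

Nernst: E = (61.3/1) · log₁₀([out]/[in]), so log₁₀([out]/[in]) = 54.5 × 1 / 61.3 = 0.8891.
[out]/[in] = 10^(0.8891) = 7.746.
[in] = 106 / 7.746 = 13.68 mmol/L.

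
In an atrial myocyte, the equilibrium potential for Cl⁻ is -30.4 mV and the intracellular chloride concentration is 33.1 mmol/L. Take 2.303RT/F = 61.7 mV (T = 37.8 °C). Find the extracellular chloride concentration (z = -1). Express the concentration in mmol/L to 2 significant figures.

Nernst: E = (61.7/-1) · log₁₀([out]/[in]), so log₁₀([out]/[in]) = -30.4 × -1 / 61.7 = 0.4927.
[out]/[in] = 10^(0.4927) = 3.11.
[out] = 3.11 × 33.1 = 102.9 mmol/L.

100 mmol/L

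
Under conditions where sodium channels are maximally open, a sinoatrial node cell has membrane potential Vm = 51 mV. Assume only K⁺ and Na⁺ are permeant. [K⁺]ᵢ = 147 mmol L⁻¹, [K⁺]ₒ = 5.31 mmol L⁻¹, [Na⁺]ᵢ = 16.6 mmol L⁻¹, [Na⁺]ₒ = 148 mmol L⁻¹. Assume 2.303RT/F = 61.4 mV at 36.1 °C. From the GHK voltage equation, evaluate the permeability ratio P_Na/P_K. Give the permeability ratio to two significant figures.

Let α = P_Na/P_K. GHK: Vm = 61.4·log₁₀[(Kₒ + α·Naₒ)/(Kᵢ + α·Naᵢ)].
10^(Vm/61.4) = 10^(51.0/61.4) = 6.7705
So 6.7705·(Kᵢ + α·Naᵢ) = Kₒ + α·Naₒ → α = (6.7705·147.0 − 5.31) / (148.0 − 6.7705·16.6)
α = (995.3 − 5.31) / (148.0 − 112.4) = 989.9/35.61 = 27.8

28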